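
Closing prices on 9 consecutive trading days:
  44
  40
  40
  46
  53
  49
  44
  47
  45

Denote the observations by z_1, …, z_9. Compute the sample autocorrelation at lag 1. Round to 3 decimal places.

Mean z̄ = (44 + 40 + 40 + 46 + 53 + 49 + 44 + 47 + 45)/9 = 45.3333
Numerator Σ_{t=1}^{8}(z_t−z̄)(z_{t+1}−z̄) = 57.5556
Denominator Σ(z_t−z̄)² = 136.0000
r_1 = 57.5556 / 136.0000 = 0.423

0.423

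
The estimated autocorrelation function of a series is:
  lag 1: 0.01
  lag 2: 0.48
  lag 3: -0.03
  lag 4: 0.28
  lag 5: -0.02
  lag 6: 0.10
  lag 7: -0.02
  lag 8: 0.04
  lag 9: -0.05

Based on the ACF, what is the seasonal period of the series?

The largest autocorrelation is r_2 = 0.48, with a weaker echo at lag 4 (0.28); the remaining lags stay at or below 0.10.
The dominant spike at lag 2 indicates a seasonal period of 2.

2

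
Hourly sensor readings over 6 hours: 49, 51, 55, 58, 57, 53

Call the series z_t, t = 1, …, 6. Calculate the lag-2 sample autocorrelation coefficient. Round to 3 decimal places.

-0.283

Mean z̄ = (49 + 51 + 55 + 58 + 57 + 53)/6 = 53.8333
Σ(z_t−z̄)(z_{t+2}−z̄) = (-5.6389) + (-11.8056) + (3.6944) + (-3.4722) = -17.2222
Denominator Σ(z_t−z̄)² = 60.8333
r_2 = -17.2222 / 60.8333 = -0.283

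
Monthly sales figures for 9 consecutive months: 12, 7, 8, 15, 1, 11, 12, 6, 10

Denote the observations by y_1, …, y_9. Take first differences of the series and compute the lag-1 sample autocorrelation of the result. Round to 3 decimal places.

First differences Δy: -5, 1, 7, -14, 10, 1, -6, 4
Mean of differences = -0.2500
Numerator Σ(Δy_t−Δȳ)(Δy_{t+1}−Δȳ) = -256.3125
Denominator Σ(Δy_t−Δȳ)² = 423.5000
r_1(Δy) = -256.3125 / 423.5000 = -0.605

-0.605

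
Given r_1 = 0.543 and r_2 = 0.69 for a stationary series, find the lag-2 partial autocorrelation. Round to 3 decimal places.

0.560

φ_{22} = (r_2 − r_1²) / (1 − r_1²)
r_1² = (0.543)² = 0.294849
Numerator = 0.69 − 0.2948 = 0.3952; denominator = 1 − 0.2948 = 0.7052
φ_{22} = 0.3952 / 0.7052 = 0.560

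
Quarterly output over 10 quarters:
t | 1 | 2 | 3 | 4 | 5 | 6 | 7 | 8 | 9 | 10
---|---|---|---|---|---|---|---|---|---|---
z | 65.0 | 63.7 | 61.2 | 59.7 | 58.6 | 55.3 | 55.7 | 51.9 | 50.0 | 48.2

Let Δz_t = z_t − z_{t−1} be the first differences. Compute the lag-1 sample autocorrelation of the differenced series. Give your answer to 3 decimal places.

-0.725

First differences Δz: -1.3, -2.5, -1.5, -1.1, -3.3, 0.4, -3.8, -1.9, -1.8
Mean of differences = -1.8667
Numerator Σ(Δz_t−Δz̄)(Δz_{t+1}−Δz̄) = -8.9778
Denominator Σ(Δz_t−Δz̄)² = 12.3800
r_1(Δz) = -8.9778 / 12.3800 = -0.725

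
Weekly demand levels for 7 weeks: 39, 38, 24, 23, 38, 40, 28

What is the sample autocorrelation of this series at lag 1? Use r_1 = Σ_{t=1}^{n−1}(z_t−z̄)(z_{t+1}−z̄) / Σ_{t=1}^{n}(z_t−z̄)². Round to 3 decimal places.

0.072

Mean z̄ = (39 + 38 + 24 + 23 + 38 + 40 + 28)/7 = 32.8571
Σ(z_t−z̄)(z_{t+1}−z̄) = (31.5918) + (-45.5510) + (87.3061) + (-50.6939) + (36.7347) + (-34.6939) = 24.6939
Denominator Σ(z_t−z̄)² = 340.8571
r_1 = 24.6939 / 340.8571 = 0.072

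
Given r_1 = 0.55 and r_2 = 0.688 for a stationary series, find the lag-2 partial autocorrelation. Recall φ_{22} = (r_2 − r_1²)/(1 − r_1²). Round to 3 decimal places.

φ_{22} = (r_2 − r_1²) / (1 − r_1²)
r_1² = (0.55)² = 0.3025
Numerator = 0.688 − 0.3025 = 0.3855; denominator = 1 − 0.3025 = 0.6975
φ_{22} = 0.3855 / 0.6975 = 0.553

0.553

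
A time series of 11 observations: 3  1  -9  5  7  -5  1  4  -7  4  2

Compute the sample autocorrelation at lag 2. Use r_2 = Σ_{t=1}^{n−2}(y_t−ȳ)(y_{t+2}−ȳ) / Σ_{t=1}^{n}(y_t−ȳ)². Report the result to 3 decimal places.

Mean ȳ = (3 + 1 − 9 + 5 + 7 − 5 + 1 + 4 − 7 + 4 + 2)/11 = 0.5455
Numerator Σ_{t=1}^{9}(y_t−ȳ)(y_{t+2}−ȳ) = -126.4132
Denominator Σ(y_t−ȳ)² = 272.7273
r_2 = -126.4132 / 272.7273 = -0.464

-0.464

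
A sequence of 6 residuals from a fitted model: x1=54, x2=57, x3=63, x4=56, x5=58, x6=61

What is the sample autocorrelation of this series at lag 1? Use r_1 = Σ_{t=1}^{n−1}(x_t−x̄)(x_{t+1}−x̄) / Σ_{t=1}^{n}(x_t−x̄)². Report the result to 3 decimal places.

-0.207

Mean x̄ = (54 + 57 + 63 + 56 + 58 + 61)/6 = 58.1667
Deviations from mean: -4.1667, -1.1667, 4.8333, -2.1667, -0.1667, 2.8333
Σ(x_t−x̄)(x_{t+1}−x̄) = (4.8611) + (-5.6389) + (-10.4722) + (0.3611) + (-0.4722) = -11.3611
Denominator Σ(x_t−x̄)² = 54.8333
r_1 = -11.3611 / 54.8333 = -0.207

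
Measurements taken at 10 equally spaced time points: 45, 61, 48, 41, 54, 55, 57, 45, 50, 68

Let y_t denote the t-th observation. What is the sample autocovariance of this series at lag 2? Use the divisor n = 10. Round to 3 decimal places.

-24.052

Mean ȳ = (45 + 61 + 48 + 41 + 54 + 55 + 57 + 45 + 50 + 68)/10 = 52.4000
Σ_{t=1}^{8}(y_t−ȳ)(y_{t+2}−ȳ) = -240.5200
γ_2 = -240.5200 / 10 = -24.052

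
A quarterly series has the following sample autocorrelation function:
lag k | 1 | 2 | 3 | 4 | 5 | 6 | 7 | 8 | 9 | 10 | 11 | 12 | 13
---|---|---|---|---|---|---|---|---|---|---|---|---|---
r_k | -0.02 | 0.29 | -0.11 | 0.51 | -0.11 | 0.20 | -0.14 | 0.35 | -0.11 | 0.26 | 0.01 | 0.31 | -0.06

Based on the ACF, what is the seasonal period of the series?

The largest autocorrelation is r_4 = 0.51, with weaker echoes at lags 8 (0.35) and 12 (0.31); the remaining lags stay at or below 0.29.
The dominant spike at lag 4 indicates a seasonal period of 4.

4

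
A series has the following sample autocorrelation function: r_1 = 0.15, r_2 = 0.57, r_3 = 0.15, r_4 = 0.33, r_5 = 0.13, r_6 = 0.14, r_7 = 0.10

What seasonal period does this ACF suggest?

2

The largest autocorrelation is r_2 = 0.57, with a weaker echo at lag 4 (0.33); the remaining lags stay at or below 0.15.
The dominant spike at lag 2 indicates a seasonal period of 2.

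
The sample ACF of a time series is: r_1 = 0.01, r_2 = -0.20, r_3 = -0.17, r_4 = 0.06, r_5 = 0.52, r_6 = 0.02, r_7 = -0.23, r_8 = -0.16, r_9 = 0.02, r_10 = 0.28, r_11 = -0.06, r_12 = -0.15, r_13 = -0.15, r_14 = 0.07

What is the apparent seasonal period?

The largest autocorrelation is r_5 = 0.52, with a weaker echo at lag 10 (0.28); the remaining lags stay at or below 0.07.
The dominant spike at lag 5 indicates a seasonal period of 5.

5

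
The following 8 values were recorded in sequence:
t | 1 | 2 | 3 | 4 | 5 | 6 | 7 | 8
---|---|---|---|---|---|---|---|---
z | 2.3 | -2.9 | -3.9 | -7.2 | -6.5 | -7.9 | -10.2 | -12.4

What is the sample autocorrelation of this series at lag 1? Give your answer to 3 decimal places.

Mean z̄ = (2.3 − 2.9 − 3.9 − 7.2 − 6.5 − 7.9 − 10.2 − 12.4)/8 = -6.0875
Deviations from mean: 8.3875, 3.1875, 2.1875, -1.1125, -0.4125, -1.8125, -4.1125, -6.3125
Σ(z_t−z̄)(z_{t+1}−z̄) = (26.7352) + (6.9727) + (-2.4336) + (0.4589) + (0.7477) + (7.4539) + (25.9602) = 65.8948
Denominator Σ(z_t−z̄)² = 146.7488
r_1 = 65.8948 / 146.7488 = 0.449

0.449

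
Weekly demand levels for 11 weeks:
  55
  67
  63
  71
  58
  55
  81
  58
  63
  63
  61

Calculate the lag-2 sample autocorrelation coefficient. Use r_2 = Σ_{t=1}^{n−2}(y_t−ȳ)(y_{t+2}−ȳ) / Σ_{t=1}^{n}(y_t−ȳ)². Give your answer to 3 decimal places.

-0.143

Mean ȳ = (55 + 67 + 63 + 71 + 58 + 55 + 81 + 58 + 63 + 63 + 61)/11 = 63.1818
Numerator Σ_{t=1}^{9}(y_t−ȳ)(y_{t+2}−ȳ) = -83.5207
Denominator Σ(y_t−ȳ)² = 585.6364
r_2 = -83.5207 / 585.6364 = -0.143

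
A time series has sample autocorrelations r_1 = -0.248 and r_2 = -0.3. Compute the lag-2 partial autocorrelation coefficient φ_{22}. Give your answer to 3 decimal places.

-0.385

φ_{22} = (r_2 − r_1²) / (1 − r_1²)
r_1² = (-0.248)² = 0.061504
Numerator = -0.3 − 0.0615 = -0.3615; denominator = 1 − 0.0615 = 0.9385
φ_{22} = -0.3615 / 0.9385 = -0.385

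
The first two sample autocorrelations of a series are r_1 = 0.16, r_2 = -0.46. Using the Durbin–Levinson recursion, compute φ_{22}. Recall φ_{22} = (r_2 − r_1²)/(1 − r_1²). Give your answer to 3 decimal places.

-0.498

φ_{22} = (r_2 − r_1²) / (1 − r_1²)
r_1² = (0.16)² = 0.0256
Numerator = -0.46 − 0.0256 = -0.4856; denominator = 1 − 0.0256 = 0.9744
φ_{22} = -0.4856 / 0.9744 = -0.498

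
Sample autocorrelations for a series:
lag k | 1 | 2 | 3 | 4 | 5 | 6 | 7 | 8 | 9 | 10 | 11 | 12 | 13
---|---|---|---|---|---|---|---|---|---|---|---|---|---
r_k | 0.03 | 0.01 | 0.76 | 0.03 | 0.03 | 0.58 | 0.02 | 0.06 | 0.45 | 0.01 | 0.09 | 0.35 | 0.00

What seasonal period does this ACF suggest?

3

The largest autocorrelation is r_3 = 0.76, with weaker echoes at lags 6 (0.58), 9 (0.45) and 12 (0.35); the remaining lags stay at or below 0.09.
The dominant spike at lag 3 indicates a seasonal period of 3.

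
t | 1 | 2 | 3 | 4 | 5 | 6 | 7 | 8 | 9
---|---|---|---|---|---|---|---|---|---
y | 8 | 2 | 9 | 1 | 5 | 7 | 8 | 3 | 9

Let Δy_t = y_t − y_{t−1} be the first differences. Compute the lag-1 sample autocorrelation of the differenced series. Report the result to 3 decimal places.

First differences Δy: -6, 7, -8, 4, 2, 1, -5, 6
Mean of differences = 0.1250
Numerator Σ(Δy_t−Δȳ)(Δy_{t+1}−Δȳ) = -155.1406
Denominator Σ(Δy_t−Δȳ)² = 230.8750
r_1(Δy) = -155.1406 / 230.8750 = -0.672

-0.672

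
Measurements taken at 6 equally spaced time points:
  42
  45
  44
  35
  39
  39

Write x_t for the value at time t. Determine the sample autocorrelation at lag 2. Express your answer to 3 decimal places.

-0.234

Mean x̄ = (42 + 45 + 44 + 35 + 39 + 39)/6 = 40.6667
Deviations from mean: 1.3333, 4.3333, 3.3333, -5.6667, -1.6667, -1.6667
Σ(x_t−x̄)(x_{t+2}−x̄) = (4.4444) + (-24.5556) + (-5.5556) + (9.4444) = -16.2222
Denominator Σ(x_t−x̄)² = 69.3333
r_2 = -16.2222 / 69.3333 = -0.234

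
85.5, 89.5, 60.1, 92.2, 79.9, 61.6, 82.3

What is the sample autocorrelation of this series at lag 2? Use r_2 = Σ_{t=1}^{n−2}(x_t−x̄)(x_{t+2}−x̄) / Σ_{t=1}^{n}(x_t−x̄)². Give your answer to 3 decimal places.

-0.230

Mean x̄ = (85.5 + 89.5 + 60.1 + 92.2 + 79.9 + 61.6 + 82.3)/7 = 78.7286
Σ(x_t−x̄)(x_{t+2}−x̄) = (-126.1420) + (145.1065) + (-21.8220) + (-230.7463) + (4.1837) = -229.4202
Denominator Σ(x_t−x̄)² = 997.8943
r_2 = -229.4202 / 997.8943 = -0.230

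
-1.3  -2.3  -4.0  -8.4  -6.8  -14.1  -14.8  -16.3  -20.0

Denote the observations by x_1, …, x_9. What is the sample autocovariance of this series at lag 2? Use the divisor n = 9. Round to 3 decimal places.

15.012

Mean x̄ = (-1.3 − 2.3 − 4.0 − 8.4 − 6.8 − 14.1 − 14.8 − 16.3 − 20.0)/9 = -9.7778
Σ_{t=1}^{7}(x_t−x̄)(x_{t+2}−x̄) = 135.1090
γ_2 = 135.1090 / 9 = 15.012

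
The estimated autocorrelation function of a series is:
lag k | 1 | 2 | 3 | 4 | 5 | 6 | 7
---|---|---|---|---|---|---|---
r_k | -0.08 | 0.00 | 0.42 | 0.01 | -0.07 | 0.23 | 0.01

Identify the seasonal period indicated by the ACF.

3

The largest autocorrelation is r_3 = 0.42, with a weaker echo at lag 6 (0.23); the remaining lags stay at or below 0.01.
The dominant spike at lag 3 indicates a seasonal period of 3.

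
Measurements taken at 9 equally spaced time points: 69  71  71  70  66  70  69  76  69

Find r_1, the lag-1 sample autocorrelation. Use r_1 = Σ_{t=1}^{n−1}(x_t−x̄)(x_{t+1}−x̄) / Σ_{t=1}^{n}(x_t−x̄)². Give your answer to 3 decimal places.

-0.217

Mean x̄ = (69 + 71 + 71 + 70 + 66 + 70 + 69 + 76 + 69)/9 = 70.1111
Numerator Σ_{t=1}^{8}(x_t−x̄)(x_{t+1}−x̄) = -12.3457
Denominator Σ(x_t−x̄)² = 56.8889
r_1 = -12.3457 / 56.8889 = -0.217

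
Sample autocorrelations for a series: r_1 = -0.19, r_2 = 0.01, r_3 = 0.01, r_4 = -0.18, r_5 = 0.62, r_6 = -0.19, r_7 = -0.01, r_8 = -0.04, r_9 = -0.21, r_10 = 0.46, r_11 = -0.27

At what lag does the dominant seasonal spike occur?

5

The largest autocorrelation is r_5 = 0.62, with a weaker echo at lag 10 (0.46); the remaining lags stay at or below 0.01.
The dominant spike at lag 5 indicates a seasonal period of 5.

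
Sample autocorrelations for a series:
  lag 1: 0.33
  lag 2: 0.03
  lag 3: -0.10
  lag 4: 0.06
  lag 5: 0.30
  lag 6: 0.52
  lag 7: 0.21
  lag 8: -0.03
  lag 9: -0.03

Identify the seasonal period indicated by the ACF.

The largest autocorrelation is r_6 = 0.52; the remaining lags stay at or below 0.33. The elevated value at lag 1 (0.33), dropping to 0.03 at lag 2, reflects decaying short-term dependence rather than seasonality.
The dominant spike at lag 6 indicates a seasonal period of 6.

6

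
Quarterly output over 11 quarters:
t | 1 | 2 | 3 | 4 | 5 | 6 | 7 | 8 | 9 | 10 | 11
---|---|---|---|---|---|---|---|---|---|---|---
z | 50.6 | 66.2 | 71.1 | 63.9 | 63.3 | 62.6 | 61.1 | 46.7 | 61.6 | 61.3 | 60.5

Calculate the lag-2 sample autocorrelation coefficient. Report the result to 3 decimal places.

-0.194

Mean z̄ = (50.6 + 66.2 + 71.1 + 63.9 + 63.3 + 62.6 + 61.1 + 46.7 + 61.6 + 61.3 + 60.5)/11 = 60.8091
Numerator Σ_{t=1}^{9}(z_t−z̄)(z_{t+2}−z̄) = -88.7129
Denominator Σ(z_t−z̄)² = 458.2691
r_2 = -88.7129 / 458.2691 = -0.194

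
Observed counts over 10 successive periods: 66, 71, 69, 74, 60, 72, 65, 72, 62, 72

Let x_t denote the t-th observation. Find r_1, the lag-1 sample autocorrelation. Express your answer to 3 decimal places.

Mean x̄ = (66 + 71 + 69 + 74 + 60 + 72 + 65 + 72 + 62 + 72)/10 = 68.3000
Numerator Σ_{t=1}^{9}(x_t−x̄)(x_{t+1}−x̄) = -149.3900
Denominator Σ(x_t−x̄)² = 206.1000
r_1 = -149.3900 / 206.1000 = -0.725

-0.725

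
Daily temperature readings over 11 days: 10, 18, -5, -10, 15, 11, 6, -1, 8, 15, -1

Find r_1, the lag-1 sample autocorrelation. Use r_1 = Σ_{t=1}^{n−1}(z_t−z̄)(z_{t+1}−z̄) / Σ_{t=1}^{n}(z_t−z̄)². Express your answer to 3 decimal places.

-0.080

Mean z̄ = (10 + 18 − 5 − 10 + 15 + 11 + 6 − 1 + 8 + 15 − 1)/11 = 6.0000
Numerator Σ_{t=1}^{10}(z_t−z̄)(z_{t+1}−z̄) = -66.0000
Denominator Σ(z_t−z̄)² = 826.0000
r_1 = -66.0000 / 826.0000 = -0.080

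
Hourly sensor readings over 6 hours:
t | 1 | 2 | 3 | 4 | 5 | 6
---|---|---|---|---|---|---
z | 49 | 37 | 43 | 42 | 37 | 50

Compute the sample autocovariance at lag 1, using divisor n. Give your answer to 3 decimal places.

Mean z̄ = (49 + 37 + 43 + 42 + 37 + 50)/6 = 43.0000
Σ_{t=1}^{5}(z_t−z̄)(z_{t+1}−z̄) = -72.0000
γ_1 = -72.0000 / 6 = -12.000

-12.000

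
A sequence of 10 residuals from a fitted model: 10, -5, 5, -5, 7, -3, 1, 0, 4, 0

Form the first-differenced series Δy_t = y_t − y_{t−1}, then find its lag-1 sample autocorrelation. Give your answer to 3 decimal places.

-0.771

First differences Δy: -15, 10, -10, 12, -10, 4, -1, 4, -4
Mean of differences = -1.1111
Numerator Σ(Δy_t−Δȳ)(Δy_{t+1}−Δȳ) = -545.2346
Denominator Σ(Δy_t−Δȳ)² = 706.8889
r_1(Δy) = -545.2346 / 706.8889 = -0.771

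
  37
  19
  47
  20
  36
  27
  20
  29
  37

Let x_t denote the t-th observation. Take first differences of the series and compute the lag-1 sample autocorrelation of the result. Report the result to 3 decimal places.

-0.745

First differences Δx: -18, 28, -27, 16, -9, -7, 9, 8
Mean of differences = 0.0000
Numerator Σ(Δx_t−Δx̄)(Δx_{t+1}−Δx̄) = -1764.0000
Denominator Σ(Δx_t−Δx̄)² = 2368.0000
r_1(Δx) = -1764.0000 / 2368.0000 = -0.745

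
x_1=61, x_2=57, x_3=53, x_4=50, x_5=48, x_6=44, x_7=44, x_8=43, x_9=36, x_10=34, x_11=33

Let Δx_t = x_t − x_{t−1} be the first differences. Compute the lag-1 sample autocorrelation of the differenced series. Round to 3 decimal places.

First differences Δx: -4, -4, -3, -2, -4, 0, -1, -7, -2, -1
Mean of differences = -2.8000
Numerator Σ(Δx_t−Δx̄)(Δx_{t+1}−Δx̄) = -7.2400
Denominator Σ(Δx_t−Δx̄)² = 37.6000
r_1(Δx) = -7.2400 / 37.6000 = -0.193

-0.193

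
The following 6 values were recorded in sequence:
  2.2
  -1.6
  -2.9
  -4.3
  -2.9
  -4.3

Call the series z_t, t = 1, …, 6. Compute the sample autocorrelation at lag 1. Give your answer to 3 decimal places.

0.215

Mean z̄ = (2.2 − 1.6 − 2.9 − 4.3 − 2.9 − 4.3)/6 = -2.3000
Σ(z_t−z̄)(z_{t+1}−z̄) = (3.1500) + (-0.4200) + (1.2000) + (1.2000) + (1.2000) = 6.3300
Denominator Σ(z_t−z̄)² = 29.4600
r_1 = 6.3300 / 29.4600 = 0.215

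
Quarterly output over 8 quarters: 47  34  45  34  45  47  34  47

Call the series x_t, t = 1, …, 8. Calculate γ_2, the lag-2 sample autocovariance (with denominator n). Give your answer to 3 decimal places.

Mean x̄ = (47 + 34 + 45 + 34 + 45 + 47 + 34 + 47)/8 = 41.6250
Deviations: 5.3750, -7.6250, 3.3750, -7.6250, 3.3750, 5.3750, -7.6250, 5.3750
Σ_{t=1}^{6}(x_t−x̄)(x_{t+2}−x̄) = 49.8438
γ_2 = 49.8438 / 8 = 6.230

6.230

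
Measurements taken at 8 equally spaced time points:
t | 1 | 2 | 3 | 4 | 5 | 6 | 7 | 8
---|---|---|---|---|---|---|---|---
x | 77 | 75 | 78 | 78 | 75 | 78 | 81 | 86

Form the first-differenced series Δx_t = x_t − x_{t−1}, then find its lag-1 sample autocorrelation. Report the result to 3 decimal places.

First differences Δx: -2, 3, 0, -3, 3, 3, 5
Mean of differences = 1.2857
Numerator Σ(Δx_t−Δx̄)(Δx_{t+1}−Δx̄) = -0.3673
Denominator Σ(Δx_t−Δx̄)² = 53.4286
r_1(Δx) = -0.3673 / 53.4286 = -0.007

-0.007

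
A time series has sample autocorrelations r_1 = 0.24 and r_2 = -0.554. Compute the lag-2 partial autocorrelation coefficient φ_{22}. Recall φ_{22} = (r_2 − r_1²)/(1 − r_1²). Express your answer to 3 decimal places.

φ_{22} = (r_2 − r_1²) / (1 − r_1²)
r_1² = (0.24)² = 0.0576
Numerator = -0.554 − 0.0576 = -0.6116; denominator = 1 − 0.0576 = 0.9424
φ_{22} = -0.6116 / 0.9424 = -0.649

-0.649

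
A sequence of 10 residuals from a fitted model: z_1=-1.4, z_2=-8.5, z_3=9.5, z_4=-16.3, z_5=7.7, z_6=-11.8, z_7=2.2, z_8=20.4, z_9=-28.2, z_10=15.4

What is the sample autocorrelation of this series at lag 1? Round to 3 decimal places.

-0.705

Mean z̄ = (-1.4 − 8.5 + 9.5 − 16.3 + 7.7 − 11.8 + 2.2 + 20.4 − 28.2 + 15.4)/10 = -1.1000
Numerator Σ_{t=1}^{9}(z_t−z̄)(z_{t+1}−z̄) = -1459.4200
Denominator Σ(z_t−z̄)² = 2069.9800
r_1 = -1459.4200 / 2069.9800 = -0.705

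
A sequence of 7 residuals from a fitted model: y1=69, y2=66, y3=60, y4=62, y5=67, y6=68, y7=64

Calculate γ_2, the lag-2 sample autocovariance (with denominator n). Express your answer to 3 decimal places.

Mean ȳ = (69 + 66 + 60 + 62 + 67 + 68 + 64)/7 = 65.1429
Σ_{t=1}^{5}(y_t−ȳ)(y_{t+2}−ȳ) = -43.1837
γ_2 = -43.1837 / 7 = -6.169

-6.169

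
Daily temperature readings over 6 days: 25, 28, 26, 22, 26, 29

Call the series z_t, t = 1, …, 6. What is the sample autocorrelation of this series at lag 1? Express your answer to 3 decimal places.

-0.067

Mean z̄ = (25 + 28 + 26 + 22 + 26 + 29)/6 = 26.0000
Deviations from mean: -1.0000, 2.0000, 0.0000, -4.0000, 0.0000, 3.0000
Numerator Σ_{t=1}^{5}(z_t−z̄)(z_{t+1}−z̄) = -2.0000
Denominator Σ(z_t−z̄)² = 30.0000
r_1 = -2.0000 / 30.0000 = -0.067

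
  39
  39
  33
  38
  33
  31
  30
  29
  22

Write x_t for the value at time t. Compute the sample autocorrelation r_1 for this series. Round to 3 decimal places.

Mean x̄ = (39 + 39 + 33 + 38 + 33 + 31 + 30 + 29 + 22)/9 = 32.6667
Numerator Σ_{t=1}^{8}(x_t−x̄)(x_{t+1}−x̄) = 98.5556
Denominator Σ(x_t−x̄)² = 246.0000
r_1 = 98.5556 / 246.0000 = 0.401

0.401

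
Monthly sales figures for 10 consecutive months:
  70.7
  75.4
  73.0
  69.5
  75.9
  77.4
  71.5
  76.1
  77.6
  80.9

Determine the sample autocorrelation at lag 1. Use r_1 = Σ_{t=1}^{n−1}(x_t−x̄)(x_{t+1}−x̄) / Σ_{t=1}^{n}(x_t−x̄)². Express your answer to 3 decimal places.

0.095

Mean x̄ = (70.7 + 75.4 + 73.0 + 69.5 + 75.9 + 77.4 + 71.5 + 76.1 + 77.6 + 80.9)/10 = 74.8000
Numerator Σ_{t=1}^{9}(x_t−x̄)(x_{t+1}−x̄) = 10.8800
Denominator Σ(x_t−x̄)² = 114.1000
r_1 = 10.8800 / 114.1000 = 0.095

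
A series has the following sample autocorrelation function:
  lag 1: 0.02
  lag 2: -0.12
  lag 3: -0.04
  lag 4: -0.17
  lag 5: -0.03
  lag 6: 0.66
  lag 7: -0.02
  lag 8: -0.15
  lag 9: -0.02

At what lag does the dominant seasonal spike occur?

The largest autocorrelation is r_6 = 0.66; the remaining lags stay at or below 0.02.
The dominant spike at lag 6 indicates a seasonal period of 6.

6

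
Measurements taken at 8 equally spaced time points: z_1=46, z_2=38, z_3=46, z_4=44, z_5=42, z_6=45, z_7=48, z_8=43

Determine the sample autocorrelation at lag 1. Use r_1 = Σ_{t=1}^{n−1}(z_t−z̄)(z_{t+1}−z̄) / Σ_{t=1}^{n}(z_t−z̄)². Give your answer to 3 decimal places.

Mean z̄ = (46 + 38 + 46 + 44 + 42 + 45 + 48 + 43)/8 = 44.0000
Deviations from mean: 2.0000, -6.0000, 2.0000, 0.0000, -2.0000, 1.0000, 4.0000, -1.0000
Numerator Σ_{t=1}^{7}(z_t−z̄)(z_{t+1}−z̄) = -26.0000
Denominator Σ(z_t−z̄)² = 66.0000
r_1 = -26.0000 / 66.0000 = -0.394

-0.394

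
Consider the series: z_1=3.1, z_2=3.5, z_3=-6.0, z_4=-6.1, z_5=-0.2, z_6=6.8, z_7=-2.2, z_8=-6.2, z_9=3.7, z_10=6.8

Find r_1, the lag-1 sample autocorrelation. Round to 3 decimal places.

0.120

Mean z̄ = (3.1 + 3.5 − 6.0 − 6.1 − 0.2 + 6.8 − 2.2 − 6.2 + 3.7 + 6.8)/10 = 0.3200
Numerator Σ_{t=1}^{9}(z_t−z̄)(z_{t+1}−z̄) = 29.2516
Denominator Σ(z_t−z̄)² = 243.5360
r_1 = 29.2516 / 243.5360 = 0.120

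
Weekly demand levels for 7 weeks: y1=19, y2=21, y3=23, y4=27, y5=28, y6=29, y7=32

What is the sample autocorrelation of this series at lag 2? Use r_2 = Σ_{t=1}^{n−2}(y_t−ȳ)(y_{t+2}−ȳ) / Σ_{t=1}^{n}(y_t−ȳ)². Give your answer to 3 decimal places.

Mean ȳ = (19 + 21 + 23 + 27 + 28 + 29 + 32)/7 = 25.5714
Deviations from mean: -6.5714, -4.5714, -2.5714, 1.4286, 2.4286, 3.4286, 6.4286
Σ(y_t−ȳ)(y_{t+2}−ȳ) = (16.8980) + (-6.5306) + (-6.2449) + (4.8980) + (15.6122) = 24.6327
Denominator Σ(y_t−ȳ)² = 131.7143
r_2 = 24.6327 / 131.7143 = 0.187

0.187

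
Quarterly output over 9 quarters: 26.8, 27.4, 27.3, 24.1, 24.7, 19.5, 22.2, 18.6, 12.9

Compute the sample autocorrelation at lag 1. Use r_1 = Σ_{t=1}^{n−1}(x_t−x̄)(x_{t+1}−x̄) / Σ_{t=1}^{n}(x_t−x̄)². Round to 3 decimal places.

0.465

Mean x̄ = (26.8 + 27.4 + 27.3 + 24.1 + 24.7 + 19.5 + 22.2 + 18.6 + 12.9)/9 = 22.6111
Numerator Σ_{t=1}^{8}(x_t−x̄)(x_{t+1}−x̄) = 87.9877
Denominator Σ(x_t−x̄)² = 189.2889
r_1 = 87.9877 / 189.2889 = 0.465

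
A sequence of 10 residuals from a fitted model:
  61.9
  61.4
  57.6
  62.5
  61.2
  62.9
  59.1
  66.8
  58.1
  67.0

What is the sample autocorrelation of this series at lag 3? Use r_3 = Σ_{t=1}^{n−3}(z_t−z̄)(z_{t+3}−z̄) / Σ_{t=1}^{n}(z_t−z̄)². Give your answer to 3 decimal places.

Mean z̄ = (61.9 + 61.4 + 57.6 + 62.5 + 61.2 + 62.9 + 59.1 + 66.8 + 58.1 + 67.0)/10 = 61.8500
Σ(z_t−z̄)(z_{t+3}−z̄) = (0.0325) + (0.2925) + (-4.4625) + (-1.7875) + (-3.2175) + (-3.9375) + (-14.1625) = -27.2425
Denominator Σ(z_t−z̄)² = 92.8650
r_3 = -27.2425 / 92.8650 = -0.293

-0.293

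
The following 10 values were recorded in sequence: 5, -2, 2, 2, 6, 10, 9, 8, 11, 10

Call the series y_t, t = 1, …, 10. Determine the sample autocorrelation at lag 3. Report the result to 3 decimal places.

0.046

Mean ȳ = (5 − 2 + 2 + 2 + 6 + 10 + 9 + 8 + 11 + 10)/10 = 6.1000
Σ(y_t−ȳ)(y_{t+3}−ȳ) = (4.5100) + (0.8100) + (-15.9900) + (-11.8900) + (-0.1900) + (19.1100) + (11.3100) = 7.6700
Denominator Σ(y_t−ȳ)² = 166.9000
r_3 = 7.6700 / 166.9000 = 0.046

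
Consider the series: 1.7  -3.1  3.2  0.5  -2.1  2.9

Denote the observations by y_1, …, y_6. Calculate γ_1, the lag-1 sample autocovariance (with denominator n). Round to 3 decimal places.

Mean ȳ = (1.7 − 3.1 + 3.2 + 0.5 − 2.1 + 2.9)/6 = 0.5167
Deviations: 1.1833, -3.6167, 2.6833, -0.0167, -2.6167, 2.3833
Σ_{t=1}^{5}(y_t−ȳ)(y_{t+1}−ȳ) = -20.2219
γ_1 = -20.2219 / 6 = -3.370

-3.370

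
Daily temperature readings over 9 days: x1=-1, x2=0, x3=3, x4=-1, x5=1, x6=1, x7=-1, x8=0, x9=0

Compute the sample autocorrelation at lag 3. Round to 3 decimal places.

0.342

Mean x̄ = (-1 + 0 + 3 − 1 + 1 + 1 − 1 + 0 + 0)/9 = 0.2222
Σ(x_t−x̄)(x_{t+3}−x̄) = (1.4938) + (-0.1728) + (2.1605) + (1.4938) + (-0.1728) + (-0.1728) = 4.6296
Denominator Σ(x_t−x̄)² = 13.5556
r_3 = 4.6296 / 13.5556 = 0.342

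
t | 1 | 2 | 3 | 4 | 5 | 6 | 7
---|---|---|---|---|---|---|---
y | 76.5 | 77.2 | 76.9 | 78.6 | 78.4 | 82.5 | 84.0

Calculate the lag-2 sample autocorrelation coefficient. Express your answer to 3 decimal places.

Mean ȳ = (76.5 + 77.2 + 76.9 + 78.6 + 78.4 + 82.5 + 84.0)/7 = 79.1571
Deviations from mean: -2.6571, -1.9571, -2.2571, -0.5571, -0.7571, 3.3429, 4.8429
Σ(y_t−ȳ)(y_{t+2}−ȳ) = (5.9976) + (1.0904) + (1.7090) + (-1.8624) + (-3.6667) = 3.2678
Denominator Σ(y_t−ȳ)² = 51.4971
r_2 = 3.2678 / 51.4971 = 0.063

0.063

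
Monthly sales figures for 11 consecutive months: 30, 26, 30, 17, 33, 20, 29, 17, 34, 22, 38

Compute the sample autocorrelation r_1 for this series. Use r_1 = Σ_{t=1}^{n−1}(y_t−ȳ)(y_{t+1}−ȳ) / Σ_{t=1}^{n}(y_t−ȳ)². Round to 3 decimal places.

Mean ȳ = (30 + 26 + 30 + 17 + 33 + 20 + 29 + 17 + 34 + 22 + 38)/11 = 26.9091
Numerator Σ_{t=1}^{10}(y_t−ȳ)(y_{t+1}−ȳ) = -333.3719
Denominator Σ(y_t−ȳ)² = 502.9091
r_1 = -333.3719 / 502.9091 = -0.663

-0.663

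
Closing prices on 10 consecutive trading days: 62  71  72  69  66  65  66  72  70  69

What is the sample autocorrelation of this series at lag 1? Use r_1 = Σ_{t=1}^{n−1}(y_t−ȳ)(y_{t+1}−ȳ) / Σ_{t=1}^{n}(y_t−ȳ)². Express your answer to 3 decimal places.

0.086

Mean ȳ = (62 + 71 + 72 + 69 + 66 + 65 + 66 + 72 + 70 + 69)/10 = 68.2000
Numerator Σ_{t=1}^{9}(y_t−ȳ)(y_{t+1}−ȳ) = 8.5600
Denominator Σ(y_t−ȳ)² = 99.6000
r_1 = 8.5600 / 99.6000 = 0.086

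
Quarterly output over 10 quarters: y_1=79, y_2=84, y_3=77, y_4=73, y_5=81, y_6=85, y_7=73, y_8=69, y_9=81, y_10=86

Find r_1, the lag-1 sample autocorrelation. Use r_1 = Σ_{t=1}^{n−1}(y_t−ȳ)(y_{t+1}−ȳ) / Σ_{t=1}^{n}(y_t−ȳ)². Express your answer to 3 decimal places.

Mean ȳ = (79 + 84 + 77 + 73 + 81 + 85 + 73 + 69 + 81 + 86)/10 = 78.8000
Numerator Σ_{t=1}^{9}(y_t−ȳ)(y_{t+1}−ȳ) = 18.1600
Denominator Σ(y_t−ȳ)² = 293.6000
r_1 = 18.1600 / 293.6000 = 0.062

0.062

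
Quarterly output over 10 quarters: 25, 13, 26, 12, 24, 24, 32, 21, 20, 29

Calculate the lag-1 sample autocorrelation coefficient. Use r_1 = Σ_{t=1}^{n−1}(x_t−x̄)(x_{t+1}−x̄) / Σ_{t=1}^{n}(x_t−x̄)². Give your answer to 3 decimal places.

Mean x̄ = (25 + 13 + 26 + 12 + 24 + 24 + 32 + 21 + 20 + 29)/10 = 22.6000
Numerator Σ_{t=1}^{9}(x_t−x̄)(x_{t+1}−x̄) = -118.9600
Denominator Σ(x_t−x̄)² = 364.4000
r_1 = -118.9600 / 364.4000 = -0.326

-0.326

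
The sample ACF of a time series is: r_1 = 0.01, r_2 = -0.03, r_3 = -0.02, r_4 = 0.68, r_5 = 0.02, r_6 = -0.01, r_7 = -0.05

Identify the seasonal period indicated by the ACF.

The largest autocorrelation is r_4 = 0.68; the remaining lags stay at or below 0.02.
The dominant spike at lag 4 indicates a seasonal period of 4.

4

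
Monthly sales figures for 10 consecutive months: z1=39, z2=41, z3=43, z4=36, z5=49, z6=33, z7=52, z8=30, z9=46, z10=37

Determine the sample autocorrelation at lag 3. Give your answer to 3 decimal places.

Mean z̄ = (39 + 41 + 43 + 36 + 49 + 33 + 52 + 30 + 46 + 37)/10 = 40.6000
Σ(z_t−z̄)(z_{t+3}−z̄) = (7.3600) + (3.3600) + (-18.2400) + (-52.4400) + (-89.0400) + (-41.0400) + (-41.0400) = -231.0800
Denominator Σ(z_t−z̄)² = 442.4000
r_3 = -231.0800 / 442.4000 = -0.522

-0.522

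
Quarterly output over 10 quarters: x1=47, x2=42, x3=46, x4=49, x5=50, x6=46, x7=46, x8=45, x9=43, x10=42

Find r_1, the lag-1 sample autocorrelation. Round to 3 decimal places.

0.338

Mean x̄ = (47 + 42 + 46 + 49 + 50 + 46 + 46 + 45 + 43 + 42)/10 = 45.6000
Numerator Σ_{t=1}^{9}(x_t−x̄)(x_{t+1}−x̄) = 22.4400
Denominator Σ(x_t−x̄)² = 66.4000
r_1 = 22.4400 / 66.4000 = 0.338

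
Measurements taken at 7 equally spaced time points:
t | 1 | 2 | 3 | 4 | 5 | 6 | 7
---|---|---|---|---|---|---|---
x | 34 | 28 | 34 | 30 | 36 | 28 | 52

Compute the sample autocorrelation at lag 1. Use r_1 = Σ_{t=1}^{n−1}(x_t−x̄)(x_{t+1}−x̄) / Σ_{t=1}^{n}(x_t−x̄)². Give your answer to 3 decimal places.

Mean x̄ = (34 + 28 + 34 + 30 + 36 + 28 + 52)/7 = 34.5714
Deviations from mean: -0.5714, -6.5714, -0.5714, -4.5714, 1.4286, -6.5714, 17.4286
Numerator Σ_{t=1}^{6}(x_t−x̄)(x_{t+1}−x̄) = -120.3265
Denominator Σ(x_t−x̄)² = 413.7143
r_1 = -120.3265 / 413.7143 = -0.291

-0.291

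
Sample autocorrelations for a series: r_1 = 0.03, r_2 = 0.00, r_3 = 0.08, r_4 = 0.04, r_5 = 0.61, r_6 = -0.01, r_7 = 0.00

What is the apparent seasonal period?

The largest autocorrelation is r_5 = 0.61; the remaining lags stay at or below 0.08.
The dominant spike at lag 5 indicates a seasonal period of 5.

5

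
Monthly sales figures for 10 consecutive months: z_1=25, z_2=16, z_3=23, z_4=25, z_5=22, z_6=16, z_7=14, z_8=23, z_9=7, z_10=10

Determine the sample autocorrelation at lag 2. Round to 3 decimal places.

0.009

Mean z̄ = (25 + 16 + 23 + 25 + 22 + 16 + 14 + 23 + 7 + 10)/10 = 18.1000
Numerator Σ_{t=1}^{8}(z_t−z̄)(z_{t+2}−z̄) = 3.4800
Denominator Σ(z_t−z̄)² = 372.9000
r_2 = 3.4800 / 372.9000 = 0.009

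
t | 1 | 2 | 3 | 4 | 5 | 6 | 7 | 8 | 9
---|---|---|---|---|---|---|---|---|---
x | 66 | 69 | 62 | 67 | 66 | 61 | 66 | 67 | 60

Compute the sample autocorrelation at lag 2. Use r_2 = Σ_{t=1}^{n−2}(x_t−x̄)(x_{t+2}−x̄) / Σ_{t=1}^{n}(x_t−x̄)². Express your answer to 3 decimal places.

-0.239

Mean x̄ = (66 + 69 + 62 + 67 + 66 + 61 + 66 + 67 + 60)/9 = 64.8889
Numerator Σ_{t=1}^{7}(x_t−x̄)(x_{t+2}−x̄) = -18.3580
Denominator Σ(x_t−x̄)² = 76.8889
r_2 = -18.3580 / 76.8889 = -0.239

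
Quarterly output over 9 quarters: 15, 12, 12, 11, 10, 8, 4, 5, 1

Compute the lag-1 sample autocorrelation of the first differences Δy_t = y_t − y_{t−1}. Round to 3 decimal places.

-0.524

First differences Δy: -3, 0, -1, -1, -2, -4, 1, -4
Mean of differences = -1.7500
Numerator Σ(Δy_t−Δȳ)(Δy_{t+1}−Δȳ) = -12.3125
Denominator Σ(Δy_t−Δȳ)² = 23.5000
r_1(Δy) = -12.3125 / 23.5000 = -0.524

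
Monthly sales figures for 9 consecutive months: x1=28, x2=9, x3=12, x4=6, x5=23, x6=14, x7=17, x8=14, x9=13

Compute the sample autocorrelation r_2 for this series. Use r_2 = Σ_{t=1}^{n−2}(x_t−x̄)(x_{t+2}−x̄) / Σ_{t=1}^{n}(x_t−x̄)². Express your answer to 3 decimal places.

Mean x̄ = (28 + 9 + 12 + 6 + 23 + 14 + 17 + 14 + 13)/9 = 15.1111
Σ(x_t−x̄)(x_{t+2}−x̄) = (-40.0988) + (55.6790) + (-24.5432) + (10.1235) + (14.9012) + (1.2346) + (-3.9877) = 13.3086
Denominator Σ(x_t−x̄)² = 368.8889
r_2 = 13.3086 / 368.8889 = 0.036

0.036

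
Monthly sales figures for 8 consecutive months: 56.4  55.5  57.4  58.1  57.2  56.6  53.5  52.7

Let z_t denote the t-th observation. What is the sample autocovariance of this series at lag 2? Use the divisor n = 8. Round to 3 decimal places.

-0.268

Mean z̄ = (56.4 + 55.5 + 57.4 + 58.1 + 57.2 + 56.6 + 53.5 + 52.7)/8 = 55.9250
Σ_{t=1}^{6}(z_t−z̄)(z_{t+2}−z̄) = -2.1438
γ_2 = -2.1438 / 8 = -0.268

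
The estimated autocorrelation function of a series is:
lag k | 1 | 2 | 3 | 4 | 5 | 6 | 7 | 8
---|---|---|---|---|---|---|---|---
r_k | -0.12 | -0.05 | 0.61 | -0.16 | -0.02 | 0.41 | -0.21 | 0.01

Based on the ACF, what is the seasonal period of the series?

3

The largest autocorrelation is r_3 = 0.61, with a weaker echo at lag 6 (0.41); the remaining lags stay at or below 0.01.
The dominant spike at lag 3 indicates a seasonal period of 3.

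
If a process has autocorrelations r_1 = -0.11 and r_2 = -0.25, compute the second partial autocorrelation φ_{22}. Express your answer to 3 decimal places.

-0.265

φ_{22} = (r_2 − r_1²) / (1 − r_1²)
r_1² = (-0.11)² = 0.0121
Numerator = -0.25 − 0.0121 = -0.2621; denominator = 1 − 0.0121 = 0.9879
φ_{22} = -0.2621 / 0.9879 = -0.265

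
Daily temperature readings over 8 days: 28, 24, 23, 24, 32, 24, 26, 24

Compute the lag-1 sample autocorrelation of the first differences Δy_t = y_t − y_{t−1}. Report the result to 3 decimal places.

First differences Δy: -4, -1, 1, 8, -8, 2, -2
Mean of differences = -0.5714
Numerator Σ(Δy_t−Δȳ)(Δy_{t+1}−Δȳ) = -72.1837
Denominator Σ(Δy_t−Δȳ)² = 151.7143
r_1(Δy) = -72.1837 / 151.7143 = -0.476

-0.476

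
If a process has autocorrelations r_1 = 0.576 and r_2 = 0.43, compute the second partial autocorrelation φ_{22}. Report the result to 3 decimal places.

φ_{22} = (r_2 − r_1²) / (1 − r_1²)
r_1² = (0.576)² = 0.331776
Numerator = 0.43 − 0.3318 = 0.0982; denominator = 1 − 0.3318 = 0.6682
φ_{22} = 0.0982 / 0.6682 = 0.147

0.147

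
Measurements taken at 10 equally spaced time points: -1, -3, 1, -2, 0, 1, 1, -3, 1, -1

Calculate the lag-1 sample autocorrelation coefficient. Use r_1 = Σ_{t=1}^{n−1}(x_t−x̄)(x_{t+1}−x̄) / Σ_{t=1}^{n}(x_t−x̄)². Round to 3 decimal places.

Mean x̄ = (-1 − 3 + 1 − 2 + 0 + 1 + 1 − 3 + 1 − 1)/10 = -0.6000
Numerator Σ_{t=1}^{9}(x_t−x̄)(x_{t+1}−x̄) = -10.7600
Denominator Σ(x_t−x̄)² = 24.4000
r_1 = -10.7600 / 24.4000 = -0.441

-0.441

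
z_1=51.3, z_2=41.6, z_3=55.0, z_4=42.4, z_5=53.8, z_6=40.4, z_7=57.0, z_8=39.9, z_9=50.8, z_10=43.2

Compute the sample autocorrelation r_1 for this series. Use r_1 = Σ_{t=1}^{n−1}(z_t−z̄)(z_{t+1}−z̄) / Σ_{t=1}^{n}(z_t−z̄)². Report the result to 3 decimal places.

-0.904

Mean z̄ = (51.3 + 41.6 + 55.0 + 42.4 + 53.8 + 40.4 + 57.0 + 39.9 + 50.8 + 43.2)/10 = 47.5400
Numerator Σ_{t=1}^{9}(z_t−z̄)(z_{t+1}−z̄) = -360.7376
Denominator Σ(z_t−z̄)² = 398.9840
r_1 = -360.7376 / 398.9840 = -0.904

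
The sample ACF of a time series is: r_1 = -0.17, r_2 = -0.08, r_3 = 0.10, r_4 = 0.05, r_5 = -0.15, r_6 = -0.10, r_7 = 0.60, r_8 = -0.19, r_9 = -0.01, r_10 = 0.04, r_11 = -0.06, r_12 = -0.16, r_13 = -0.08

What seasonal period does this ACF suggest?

The largest autocorrelation is r_7 = 0.60; the remaining lags stay at or below 0.10.
The dominant spike at lag 7 indicates a seasonal period of 7.

7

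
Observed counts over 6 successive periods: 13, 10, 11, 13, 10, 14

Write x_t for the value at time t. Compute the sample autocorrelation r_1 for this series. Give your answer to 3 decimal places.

Mean x̄ = (13 + 10 + 11 + 13 + 10 + 14)/6 = 11.8333
Deviations from mean: 1.1667, -1.8333, -0.8333, 1.1667, -1.8333, 2.1667
Σ(x_t−x̄)(x_{t+1}−x̄) = (-2.1389) + (1.5278) + (-0.9722) + (-2.1389) + (-3.9722) = -7.6944
Denominator Σ(x_t−x̄)² = 14.8333
r_1 = -7.6944 / 14.8333 = -0.519

-0.519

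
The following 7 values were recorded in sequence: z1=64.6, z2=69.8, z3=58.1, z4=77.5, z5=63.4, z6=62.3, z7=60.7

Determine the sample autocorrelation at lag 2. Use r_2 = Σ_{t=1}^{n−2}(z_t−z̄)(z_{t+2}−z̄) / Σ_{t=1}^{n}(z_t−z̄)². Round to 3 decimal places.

Mean z̄ = (64.6 + 69.8 + 58.1 + 77.5 + 63.4 + 62.3 + 60.7)/7 = 65.2000
Deviations from mean: -0.6000, 4.6000, -7.1000, 12.3000, -1.8000, -2.9000, -4.5000
Σ(z_t−z̄)(z_{t+2}−z̄) = (4.2600) + (56.5800) + (12.7800) + (-35.6700) + (8.1000) = 46.0500
Denominator Σ(z_t−z̄)² = 255.1200
r_2 = 46.0500 / 255.1200 = 0.181

0.181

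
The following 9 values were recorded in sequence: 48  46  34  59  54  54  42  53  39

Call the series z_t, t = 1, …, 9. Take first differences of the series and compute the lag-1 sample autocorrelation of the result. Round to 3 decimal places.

First differences Δz: -2, -12, 25, -5, 0, -12, 11, -14
Mean of differences = -1.1250
Numerator Σ(Δz_t−Δz̄)(Δz_{t+1}−Δz̄) = -680.3906
Denominator Σ(Δz_t−Δz̄)² = 1248.8750
r_1(Δz) = -680.3906 / 1248.8750 = -0.545

-0.545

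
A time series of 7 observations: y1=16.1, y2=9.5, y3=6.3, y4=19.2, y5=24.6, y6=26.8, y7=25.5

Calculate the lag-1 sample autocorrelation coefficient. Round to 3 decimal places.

0.600

Mean ȳ = (16.1 + 9.5 + 6.3 + 19.2 + 24.6 + 26.8 + 25.5)/7 = 18.2857
Deviations from mean: -2.1857, -8.7857, -11.9857, 0.9143, 6.3143, 8.5143, 7.2143
Σ(y_t−ȳ)(y_{t+1}−ȳ) = (19.2031) + (105.3031) + (-10.9584) + (5.7731) + (53.7616) + (61.4245) = 234.5069
Denominator Σ(y_t−ȳ)² = 390.8686
r_1 = 234.5069 / 390.8686 = 0.600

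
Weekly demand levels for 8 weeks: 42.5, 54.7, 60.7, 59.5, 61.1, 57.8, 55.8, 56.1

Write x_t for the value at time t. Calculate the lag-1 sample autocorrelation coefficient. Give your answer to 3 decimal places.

0.219

Mean x̄ = (42.5 + 54.7 + 60.7 + 59.5 + 61.1 + 57.8 + 55.8 + 56.1)/8 = 56.0250
Deviations from mean: -13.5250, -1.3250, 4.6750, 3.4750, 5.0750, 1.7750, -0.2250, 0.0750
Σ(x_t−x̄)(x_{t+1}−x̄) = (17.9206) + (-6.1944) + (16.2456) + (17.6356) + (9.0081) + (-0.3994) + (-0.0169) = 54.1994
Denominator Σ(x_t−x̄)² = 247.5750
r_1 = 54.1994 / 247.5750 = 0.219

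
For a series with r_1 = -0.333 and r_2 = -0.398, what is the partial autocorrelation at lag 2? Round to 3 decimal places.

φ_{22} = (r_2 − r_1²) / (1 − r_1²)
r_1² = (-0.333)² = 0.110889
Numerator = -0.398 − 0.1109 = -0.5089; denominator = 1 − 0.1109 = 0.8891
φ_{22} = -0.5089 / 0.8891 = -0.572

-0.572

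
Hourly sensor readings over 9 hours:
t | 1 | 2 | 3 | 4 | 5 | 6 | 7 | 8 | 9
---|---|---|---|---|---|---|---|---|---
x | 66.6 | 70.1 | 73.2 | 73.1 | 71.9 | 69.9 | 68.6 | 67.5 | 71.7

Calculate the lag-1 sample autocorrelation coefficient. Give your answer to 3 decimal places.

Mean x̄ = (66.6 + 70.1 + 73.2 + 73.1 + 71.9 + 69.9 + 68.6 + 67.5 + 71.7)/9 = 70.2889
Numerator Σ_{t=1}^{8}(x_t−x̄)(x_{t+1}−x̄) = 13.6643
Denominator Σ(x_t−x̄)² = 45.3889
r_1 = 13.6643 / 45.3889 = 0.301

0.301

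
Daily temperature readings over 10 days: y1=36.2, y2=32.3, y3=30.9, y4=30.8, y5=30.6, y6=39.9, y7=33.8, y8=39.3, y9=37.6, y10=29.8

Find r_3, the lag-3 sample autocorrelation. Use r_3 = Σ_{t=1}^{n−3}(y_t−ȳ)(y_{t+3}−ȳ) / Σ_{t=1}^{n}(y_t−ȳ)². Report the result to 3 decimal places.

Mean ȳ = (36.2 + 32.3 + 30.9 + 30.8 + 30.6 + 39.9 + 33.8 + 39.3 + 37.6 + 29.8)/10 = 34.1200
Numerator Σ_{t=1}^{7}(y_t−ȳ)(y_{t+3}−ȳ) = -14.7852
Denominator Σ(y_t−ȳ)² = 132.5360
r_3 = -14.7852 / 132.5360 = -0.112

-0.112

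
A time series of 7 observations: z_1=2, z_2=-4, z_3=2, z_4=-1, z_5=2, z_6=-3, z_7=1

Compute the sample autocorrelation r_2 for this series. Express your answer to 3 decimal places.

0.447

Mean z̄ = (2 − 4 + 2 − 1 + 2 − 3 + 1)/7 = -0.1429
Deviations from mean: 2.1429, -3.8571, 2.1429, -0.8571, 2.1429, -2.8571, 1.1429
Numerator Σ_{t=1}^{5}(z_t−z̄)(z_{t+2}−z̄) = 17.3878
Denominator Σ(z_t−z̄)² = 38.8571
r_2 = 17.3878 / 38.8571 = 0.447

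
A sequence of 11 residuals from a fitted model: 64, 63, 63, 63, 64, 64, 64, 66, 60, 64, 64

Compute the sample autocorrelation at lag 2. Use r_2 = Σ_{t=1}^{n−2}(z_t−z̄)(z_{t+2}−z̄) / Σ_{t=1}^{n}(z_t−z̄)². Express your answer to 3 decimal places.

-0.059

Mean z̄ = (64 + 63 + 63 + 63 + 64 + 64 + 64 + 66 + 60 + 64 + 64)/11 = 63.5455
Numerator Σ_{t=1}^{9}(z_t−z̄)(z_{t+2}−z̄) = -1.2314
Denominator Σ(z_t−z̄)² = 20.7273
r_2 = -1.2314 / 20.7273 = -0.059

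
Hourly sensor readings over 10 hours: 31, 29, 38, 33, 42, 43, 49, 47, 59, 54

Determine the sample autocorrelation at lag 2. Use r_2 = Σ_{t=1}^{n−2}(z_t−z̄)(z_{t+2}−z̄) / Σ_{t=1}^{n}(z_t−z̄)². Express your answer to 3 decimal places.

0.376

Mean z̄ = (31 + 29 + 38 + 33 + 42 + 43 + 49 + 47 + 59 + 54)/10 = 42.5000
Numerator Σ_{t=1}^{8}(z_t−z̄)(z_{t+2}−z̄) = 335.5000
Denominator Σ(z_t−z̄)² = 892.5000
r_2 = 335.5000 / 892.5000 = 0.376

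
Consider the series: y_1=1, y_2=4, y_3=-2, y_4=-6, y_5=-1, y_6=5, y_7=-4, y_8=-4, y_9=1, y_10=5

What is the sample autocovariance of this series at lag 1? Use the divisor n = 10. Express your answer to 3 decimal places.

Mean ȳ = (1 + 4 − 2 − 6 − 1 + 5 − 4 − 4 + 1 + 5)/10 = -0.1000
Σ_{t=1}^{9}(y_t−ȳ)(y_{t+1}−ȳ) = 5.2900
γ_1 = 5.2900 / 10 = 0.529

0.529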